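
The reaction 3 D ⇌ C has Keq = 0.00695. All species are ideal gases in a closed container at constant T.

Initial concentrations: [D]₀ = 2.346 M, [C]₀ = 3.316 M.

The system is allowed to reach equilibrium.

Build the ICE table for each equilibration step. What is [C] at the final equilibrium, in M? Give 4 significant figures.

Q₀ = 0.2568 vs Keq = 0.00695 ⇒ Q>K, reverse
Step 1:
                  D         C
  init        2.346     3.316
  Δ           4.173    -1.391
  eq          6.519     1.925
  solve Keq expr → x = -1.391; check Q = 0.00695

[C]_eq = 1.925 M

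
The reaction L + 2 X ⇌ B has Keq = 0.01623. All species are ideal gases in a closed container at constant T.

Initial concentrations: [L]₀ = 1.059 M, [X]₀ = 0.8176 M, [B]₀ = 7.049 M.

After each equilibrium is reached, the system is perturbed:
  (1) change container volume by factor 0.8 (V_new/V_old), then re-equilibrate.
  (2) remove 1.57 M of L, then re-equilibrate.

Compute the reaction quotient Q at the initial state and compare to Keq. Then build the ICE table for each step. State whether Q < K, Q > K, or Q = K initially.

Q₀ = 9.957; Q > K (proceeds reverse)

Q₀ = 9.957 vs Keq = 0.01623 ⇒ Q>K, reverse
Step 1:
                    L           X           B
  Initial       1.059      0.8176       7.049
  Change        3.264       6.528      -3.264
  Equil         4.323       7.345       3.785
  solve Keq expr → x = -3.264; check Q = 0.01623
Then change container volume by factor 0.8 (V_new/V_old).
Step 2:
                    L           X           B
  Initial       5.403       9.181       4.732
  Change      -0.5204      -1.041      0.5204
  Equil         4.883       8.141       5.252
  solve Keq expr → x = 0.5204; check Q = 0.01623
Then remove 1.57 M of L.
Step 3:
                    L           X           B
  Initial       3.313       8.141       5.252
  Change       0.4078      0.8157     -0.4078
  Equil         3.721       8.956       4.844
  solve Keq expr → x = -0.4078; check Q = 0.01623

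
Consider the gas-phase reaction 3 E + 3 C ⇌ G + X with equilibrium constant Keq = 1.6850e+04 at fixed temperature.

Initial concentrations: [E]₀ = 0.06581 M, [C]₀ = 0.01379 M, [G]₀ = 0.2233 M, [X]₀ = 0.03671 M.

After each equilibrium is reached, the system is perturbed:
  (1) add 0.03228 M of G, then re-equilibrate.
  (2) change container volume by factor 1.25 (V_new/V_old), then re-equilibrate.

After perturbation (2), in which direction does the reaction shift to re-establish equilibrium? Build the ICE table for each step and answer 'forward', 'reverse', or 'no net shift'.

Direction: reverse

Q₀ = 1.0967e+07 vs Keq = 1.6850e+04 ⇒ Q>K, reverse
Step 1:
                   E          C          G          X
  I          0.06581    0.01379     0.2233    0.03671
  C          0.04469    0.04469    -0.0149    -0.0149
  E           0.1105    0.05848     0.2084    0.02181
  solve Keq expr → x = -0.0149; check Q = 1.6850e+04
Then add 0.03228 M of G.
Step 2:
                   E          C          G          X
  I           0.1105    0.05848     0.2407    0.02181
  C         0.001525   0.001525 -5.0819e-04 -5.0819e-04
  E            0.112       0.06     0.2402    0.02131
  solve Keq expr → x = -5.0819e-04; check Q = 1.6850e+04
Then change container volume by factor 1.25 (V_new/V_old).
Step 3:
                   E          C          G          X
  I          0.08962      0.048     0.1921    0.01704
  C         0.007904   0.007904  -0.002635  -0.002635
  E          0.09752    0.05591     0.1895    0.01441
  solve Keq expr → x = -0.002635; check Q = 1.6850e+04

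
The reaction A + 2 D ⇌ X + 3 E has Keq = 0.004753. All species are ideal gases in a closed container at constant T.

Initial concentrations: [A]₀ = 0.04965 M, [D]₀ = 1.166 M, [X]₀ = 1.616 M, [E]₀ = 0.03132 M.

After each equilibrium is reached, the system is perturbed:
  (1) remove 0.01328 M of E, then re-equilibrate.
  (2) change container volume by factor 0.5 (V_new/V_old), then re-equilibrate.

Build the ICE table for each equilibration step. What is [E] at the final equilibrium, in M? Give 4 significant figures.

Q₀ = 7.3551e-04 vs Keq = 0.004753 ⇒ Q<K, forward
Step 1:
                   A          D          X          E
  I          0.04965      1.166      1.616    0.03132
  C        -0.007745   -0.01549   0.007745    0.02323
  E          0.04191      1.151      1.624    0.05455
  solve Keq expr → x = 0.007745; check Q = 0.004753
Then remove 0.01328 M of E.
Step 2:
                   A          D          X          E
  I          0.04191      1.151      1.624    0.04127
  C        -0.003773  -0.007546   0.003773    0.01132
  E          0.03813      1.143      1.628    0.05259
  solve Keq expr → x = 0.003773; check Q = 0.004753
Then change container volume by factor 0.5 (V_new/V_old).
Step 3:
                   A          D          X          E
  I          0.07626      2.286      3.255     0.1052
  C         0.006356    0.01271  -0.006356   -0.01907
  E          0.08262      2.299      3.249    0.08612
  solve Keq expr → x = -0.006356; check Q = 0.004753

[E]_eq = 0.08612 M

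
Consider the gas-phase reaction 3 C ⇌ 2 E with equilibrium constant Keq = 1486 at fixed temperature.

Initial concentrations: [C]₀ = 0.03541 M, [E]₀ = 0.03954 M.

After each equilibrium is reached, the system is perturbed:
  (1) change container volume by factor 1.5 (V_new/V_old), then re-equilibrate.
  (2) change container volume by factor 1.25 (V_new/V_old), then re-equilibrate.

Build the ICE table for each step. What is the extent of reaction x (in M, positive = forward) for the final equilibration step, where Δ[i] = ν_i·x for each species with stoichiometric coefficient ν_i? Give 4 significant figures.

Q₀ = 35.21 vs Keq = 1486 ⇒ Q<K, forward
Step 1:
                    C           E
  I           0.03541     0.03954
  C          -0.02278     0.01519
  E           0.01263     0.05473
  solve Keq expr → x = 0.007593; check Q = 1486
Then change container volume by factor 1.5 (V_new/V_old).
Step 2:
                    C           E
  I          0.008421     0.03648
  C           0.00109 -7.2679e-04
  E          0.009511     0.03576
  solve Keq expr → x = -3.6340e-04; check Q = 1486
Then change container volume by factor 1.25 (V_new/V_old).
Step 3:
                    C           E
  I          0.007609     0.02861
  C        5.2105e-04 -3.4737e-04
  E           0.00813     0.02826
  solve Keq expr → x = -1.7368e-04; check Q = 1486

x = -1.7368e-04 M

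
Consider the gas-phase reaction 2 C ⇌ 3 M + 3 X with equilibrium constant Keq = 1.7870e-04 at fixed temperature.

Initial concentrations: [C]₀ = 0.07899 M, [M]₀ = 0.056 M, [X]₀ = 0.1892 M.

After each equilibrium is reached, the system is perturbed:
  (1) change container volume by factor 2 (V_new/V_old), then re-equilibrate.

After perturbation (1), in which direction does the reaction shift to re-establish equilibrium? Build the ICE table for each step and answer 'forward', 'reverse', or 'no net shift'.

Q₀ = 1.9063e-04 vs Keq = 1.7870e-04 ⇒ Q>K, reverse
Step 1:
                  C         M         X
  I         0.07899     0.056    0.1892
  C       4.9710e-04 -7.4565e-04 -7.4565e-04
  E         0.07949   0.05525    0.1885
  solve Keq expr → x = -2.4855e-04; check Q = 1.7870e-04
Then change container volume by factor 2 (V_new/V_old).
Step 2:
                  C         M         X
  I         0.03974   0.02763   0.09423
  C        -0.01211   0.01817   0.01817
  E         0.02763    0.0458    0.1124
  solve Keq expr → x = 0.006057; check Q = 1.7870e-04

Direction: forward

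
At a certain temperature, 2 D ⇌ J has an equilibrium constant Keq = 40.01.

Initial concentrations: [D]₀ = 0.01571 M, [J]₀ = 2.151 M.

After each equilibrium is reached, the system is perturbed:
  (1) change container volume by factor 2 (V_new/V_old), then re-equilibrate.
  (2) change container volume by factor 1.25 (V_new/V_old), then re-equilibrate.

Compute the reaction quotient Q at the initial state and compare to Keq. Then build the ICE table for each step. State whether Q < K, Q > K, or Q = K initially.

Q₀ = 8715 vs Keq = 40.01 ⇒ Q>K, reverse
Step 1:
                  D         J
  Initial   0.01571     2.151
  Change     0.2104   -0.1052
  Equil      0.2261     2.046
  solve Keq expr → x = -0.1052; check Q = 40.01
Then change container volume by factor 2 (V_new/V_old).
Step 2:
                  D         J
  Initial    0.1131     1.023
  Change    0.04506  -0.02253
  Equil      0.1581         1
  solve Keq expr → x = -0.02253; check Q = 40.01
Then change container volume by factor 1.25 (V_new/V_old).
Step 3:
                  D         J
  Initial    0.1265    0.8003
  Change     0.0143 -0.007149
  Equil      0.1408    0.7931
  solve Keq expr → x = -0.007149; check Q = 40.01

Q₀ = 8715; Q > K (proceeds reverse)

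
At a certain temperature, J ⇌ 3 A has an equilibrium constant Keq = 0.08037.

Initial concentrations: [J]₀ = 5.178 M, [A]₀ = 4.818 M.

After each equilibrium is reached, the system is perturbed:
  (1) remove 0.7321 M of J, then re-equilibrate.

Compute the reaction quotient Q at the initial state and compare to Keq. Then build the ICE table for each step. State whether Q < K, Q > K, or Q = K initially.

Q₀ = 21.6 vs Keq = 0.08037 ⇒ Q>K, reverse
Step 1:
                  J         A
  Initial     5.178     4.818
  Change      1.337    -4.012
  Equil       6.515     0.806
  solve Keq expr → x = -1.337; check Q = 0.08037
Then remove 0.7321 M of J.
Step 2:
                  J         A
  Initial     5.783     0.806
  Change    0.01031  -0.03094
  Equil       5.794    0.7751
  solve Keq expr → x = -0.01031; check Q = 0.08037

Q₀ = 21.6; Q > K (proceeds reverse)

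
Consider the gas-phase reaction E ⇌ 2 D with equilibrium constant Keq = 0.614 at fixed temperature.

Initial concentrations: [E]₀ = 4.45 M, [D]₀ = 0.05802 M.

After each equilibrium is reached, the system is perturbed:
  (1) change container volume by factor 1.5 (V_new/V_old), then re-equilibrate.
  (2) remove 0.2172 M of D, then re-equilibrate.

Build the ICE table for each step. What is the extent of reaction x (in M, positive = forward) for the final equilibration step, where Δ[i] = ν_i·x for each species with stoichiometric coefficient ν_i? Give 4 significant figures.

Q₀ = 7.5648e-04 vs Keq = 0.614 ⇒ Q<K, forward
Step 1:
                   E          D
  Initial       4.45    0.05802
  Change      -0.727      1.454
  Equil        3.723      1.512
  solve Keq expr → x = 0.727; check Q = 0.614
Then change container volume by factor 1.5 (V_new/V_old).
Step 2:
                   E          D
  Initial      2.482      1.008
  Change     -0.1006     0.2013
  Equil        2.381      1.209
  solve Keq expr → x = 0.1006; check Q = 0.614
Then remove 0.2172 M of D.
Step 3:
                   E          D
  Initial      2.381      0.992
  Change    -0.09626     0.1925
  Equil        2.285      1.185
  solve Keq expr → x = 0.09626; check Q = 0.614

x = 0.09626 M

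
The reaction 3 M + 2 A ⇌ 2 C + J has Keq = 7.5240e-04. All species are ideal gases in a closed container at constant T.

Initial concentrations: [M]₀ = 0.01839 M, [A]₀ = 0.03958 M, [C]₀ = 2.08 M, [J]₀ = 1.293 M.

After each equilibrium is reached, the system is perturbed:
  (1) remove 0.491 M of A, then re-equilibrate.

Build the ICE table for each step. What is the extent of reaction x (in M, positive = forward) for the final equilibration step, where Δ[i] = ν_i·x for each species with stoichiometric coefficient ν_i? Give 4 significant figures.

Q₀ = 5.7415e+08 vs Keq = 7.5240e-04 ⇒ Q>K, reverse
Step 1:
                  M         A         C         J
  Initial   0.01839   0.03958      2.08     1.293
  Change      2.628     1.752    -1.752   -0.8761
  Equil       2.647     1.792    0.3278    0.4169
  solve Keq expr → x = -0.8761; check Q = 7.5240e-04
Then remove 0.491 M of A.
Step 2:
                  M         A         C         J
  Initial     2.647     1.301    0.3278    0.4169
  Change    0.08632   0.05755  -0.05755  -0.02877
  Equil       2.733     1.358    0.2702    0.3881
  solve Keq expr → x = -0.02877; check Q = 7.5240e-04

x = -0.02877 M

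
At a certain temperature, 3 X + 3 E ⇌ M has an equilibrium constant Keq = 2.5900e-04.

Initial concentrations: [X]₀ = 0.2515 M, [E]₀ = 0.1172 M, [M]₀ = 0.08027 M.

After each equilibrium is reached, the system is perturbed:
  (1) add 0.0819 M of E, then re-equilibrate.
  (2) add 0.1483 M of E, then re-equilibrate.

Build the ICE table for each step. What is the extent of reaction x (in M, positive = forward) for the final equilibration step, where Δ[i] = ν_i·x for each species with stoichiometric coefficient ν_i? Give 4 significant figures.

Q₀ = 3134 vs Keq = 2.5900e-04 ⇒ Q>K, reverse
Step 1:
                   X          E          M
  I           0.2515     0.1172    0.08027
  C           0.2408     0.2408   -0.08027
  E           0.4923      0.358 1.4180e-06
  solve Keq expr → x = -0.08027; check Q = 2.5900e-04
Then add 0.0819 M of E.
Step 2:
                   X          E          M
  I           0.4923     0.4399 1.4180e-06
  C       -3.6380e-06 -3.6380e-06 1.2127e-06
  E           0.4923     0.4399 2.6306e-06
  solve Keq expr → x = 1.2127e-06; check Q = 2.5900e-04
Then add 0.1483 M of E.
Step 3:
                   X          E          M
  I           0.4923     0.5882 2.6306e-06
  C       -1.0972e-05 -1.0972e-05 3.6575e-06
  E           0.4923     0.5882 6.2881e-06
  solve Keq expr → x = 3.6575e-06; check Q = 2.5900e-04

x = 3.6575e-06 M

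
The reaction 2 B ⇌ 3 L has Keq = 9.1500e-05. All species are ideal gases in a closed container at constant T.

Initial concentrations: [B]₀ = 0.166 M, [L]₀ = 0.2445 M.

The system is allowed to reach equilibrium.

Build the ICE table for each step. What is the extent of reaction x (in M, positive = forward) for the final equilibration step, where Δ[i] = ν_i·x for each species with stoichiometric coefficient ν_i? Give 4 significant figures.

Q₀ = 0.5304 vs Keq = 9.1500e-05 ⇒ Q>K, reverse
Step 1:
                  B         L
  I           0.166    0.2445
  C          0.1491   -0.2236
  E          0.3151   0.02087
  solve Keq expr → x = -0.07454; check Q = 9.1500e-05

x = -0.07454 M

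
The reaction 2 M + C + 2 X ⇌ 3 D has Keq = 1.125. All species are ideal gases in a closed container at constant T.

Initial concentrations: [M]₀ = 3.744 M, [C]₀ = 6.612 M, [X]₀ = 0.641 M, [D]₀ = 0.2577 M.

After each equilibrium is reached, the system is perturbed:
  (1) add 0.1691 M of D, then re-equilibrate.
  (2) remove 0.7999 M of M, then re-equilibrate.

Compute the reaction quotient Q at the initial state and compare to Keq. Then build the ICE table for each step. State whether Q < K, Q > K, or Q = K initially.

Q₀ = 4.4939e-04; Q < K (proceeds forward)

Q₀ = 4.4939e-04 vs Keq = 1.125 ⇒ Q<K, forward
Step 1:
                    M           C           X           D
  Initial       3.744       6.612       0.641      0.2577
  Change      -0.5187     -0.2594     -0.5187      0.7781
  Equil         3.225       6.353      0.1223       1.036
  solve Keq expr → x = 0.2594; check Q = 1.125
Then add 0.1691 M of D.
Step 2:
                    M           C           X           D
  Initial       3.225       6.353      0.1223       1.205
  Change      0.02331     0.01166     0.02331    -0.03497
  Equil         3.249       6.364      0.1456        1.17
  solve Keq expr → x = -0.01166; check Q = 1.125
Then remove 0.7999 M of M.
Step 3:
                    M           C           X           D
  Initial       2.449       6.364      0.1456        1.17
  Change      0.03285     0.01643     0.03285    -0.04928
  Equil         2.482       6.381      0.1784       1.121
  solve Keq expr → x = -0.01643; check Q = 1.125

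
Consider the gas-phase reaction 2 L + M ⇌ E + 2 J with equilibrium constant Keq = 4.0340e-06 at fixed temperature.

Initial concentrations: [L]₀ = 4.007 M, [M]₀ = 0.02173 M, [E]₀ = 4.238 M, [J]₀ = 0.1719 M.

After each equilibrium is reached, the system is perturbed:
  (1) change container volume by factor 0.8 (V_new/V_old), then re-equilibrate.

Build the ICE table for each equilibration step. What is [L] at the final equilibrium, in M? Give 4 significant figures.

Q₀ = 0.3589 vs Keq = 4.0340e-06 ⇒ Q>K, reverse
Step 1:
                  L         M         E         J
  Initial     4.007   0.02173     4.238    0.1719
  Change     0.1706   0.08528  -0.08528   -0.1706
  Equil       4.178     0.107     4.153  0.001347
  solve Keq expr → x = -0.08528; check Q = 4.0340e-06
Then change container volume by factor 0.8 (V_new/V_old).
Step 2:
                  L         M         E         J
  Initial     5.222    0.1338     5.191  0.001684
  Change          0         0         0         0
  Equil       5.222    0.1338     5.191  0.001684
  solve Keq expr → x = 0; check Q = 4.0340e-06

[L]_eq = 5.222 M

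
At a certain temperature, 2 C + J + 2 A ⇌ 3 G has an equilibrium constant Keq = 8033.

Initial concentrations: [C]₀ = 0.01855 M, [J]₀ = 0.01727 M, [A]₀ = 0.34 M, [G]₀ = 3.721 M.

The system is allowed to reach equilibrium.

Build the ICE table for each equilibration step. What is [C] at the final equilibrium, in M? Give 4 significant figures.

Q₀ = 7.4997e+07 vs Keq = 8033 ⇒ Q>K, reverse
Step 1:
                    C           J           A           G
  I           0.01855     0.01727        0.34       3.721
  C            0.2674      0.1337      0.2674     -0.4011
  E             0.286       0.151      0.6074        3.32
  solve Keq expr → x = -0.1337; check Q = 8033

[C]_eq = 0.286 M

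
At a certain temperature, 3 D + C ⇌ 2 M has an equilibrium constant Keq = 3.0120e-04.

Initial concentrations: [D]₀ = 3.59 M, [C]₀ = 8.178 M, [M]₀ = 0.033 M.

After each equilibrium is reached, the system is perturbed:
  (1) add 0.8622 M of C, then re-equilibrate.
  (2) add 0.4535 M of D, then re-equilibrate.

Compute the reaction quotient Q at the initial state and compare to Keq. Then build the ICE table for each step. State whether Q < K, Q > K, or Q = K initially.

Q₀ = 2.8780e-06 vs Keq = 3.0120e-04 ⇒ Q<K, forward
Step 1:
                   D          C          M
  Initial       3.59      8.178      0.033
  Change     -0.3761    -0.1254     0.2508
  Equil        3.214      8.053     0.2838
  solve Keq expr → x = 0.1254; check Q = 3.0120e-04
Then add 0.8622 M of C.
Step 2:
                   D          C          M
  Initial      3.214      8.915     0.2838
  Change    -0.01825  -0.006082    0.01216
  Equil        3.196      8.909     0.2959
  solve Keq expr → x = 0.006082; check Q = 3.0120e-04
Then add 0.4535 M of D.
Step 3:
                   D          C          M
  Initial      3.649      8.909     0.2959
  Change     -0.0794   -0.02647    0.05294
  Equil         3.57      8.882     0.3489
  solve Keq expr → x = 0.02647; check Q = 3.0120e-04

Q₀ = 2.8780e-06; Q < K (proceeds forward)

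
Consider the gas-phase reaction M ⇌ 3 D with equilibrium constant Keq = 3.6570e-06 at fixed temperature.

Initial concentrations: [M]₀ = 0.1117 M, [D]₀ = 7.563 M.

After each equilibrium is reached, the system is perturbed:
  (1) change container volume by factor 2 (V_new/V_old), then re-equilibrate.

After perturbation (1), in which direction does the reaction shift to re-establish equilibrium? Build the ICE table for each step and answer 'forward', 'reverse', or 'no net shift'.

Q₀ = 3873 vs Keq = 3.6570e-06 ⇒ Q>K, reverse
Step 1:
                    M           D
  I            0.1117       7.563
  C             2.514      -7.542
  E             2.626     0.02125
  solve Keq expr → x = -2.514; check Q = 3.6570e-06
Then change container volume by factor 2 (V_new/V_old).
Step 2:
                    M           D
  I             1.313     0.01063
  C         -0.002078    0.006234
  E             1.311     0.01686
  solve Keq expr → x = 0.002078; check Q = 3.6570e-06

Direction: forward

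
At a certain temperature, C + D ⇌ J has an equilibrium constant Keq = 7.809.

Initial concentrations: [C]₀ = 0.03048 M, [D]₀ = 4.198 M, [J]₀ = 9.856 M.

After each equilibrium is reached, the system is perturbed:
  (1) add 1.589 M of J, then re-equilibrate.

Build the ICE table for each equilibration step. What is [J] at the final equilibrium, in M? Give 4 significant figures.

[J]_eq = 11.16 M

Q₀ = 77.03 vs Keq = 7.809 ⇒ Q>K, reverse
Step 1:
                  C         D         J
  I         0.03048     4.198     9.856
  C          0.2464    0.2464   -0.2464
  E          0.2769     4.444      9.61
  solve Keq expr → x = -0.2464; check Q = 7.809
Then add 1.589 M of J.
Step 2:
                  C         D         J
  I          0.2769     4.444      11.2
  C          0.0416    0.0416   -0.0416
  E          0.3185     4.486     11.16
  solve Keq expr → x = -0.0416; check Q = 7.809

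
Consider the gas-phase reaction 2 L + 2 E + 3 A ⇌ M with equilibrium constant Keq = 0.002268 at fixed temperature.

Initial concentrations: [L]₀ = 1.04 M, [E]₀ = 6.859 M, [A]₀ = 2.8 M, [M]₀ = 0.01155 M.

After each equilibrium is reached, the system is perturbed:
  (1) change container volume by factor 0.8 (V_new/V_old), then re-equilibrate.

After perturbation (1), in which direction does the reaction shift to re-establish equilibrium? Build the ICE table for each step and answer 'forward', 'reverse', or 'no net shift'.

Direction: forward

Q₀ = 1.0340e-05 vs Keq = 0.002268 ⇒ Q<K, forward
Step 1:
                  L         E         A         M
  Initial      1.04     6.859       2.8   0.01155
  Change    -0.4843   -0.4843   -0.7265    0.2422
  Equil      0.5557     6.375     2.074    0.2537
  solve Keq expr → x = 0.2422; check Q = 0.002268
Then change container volume by factor 0.8 (V_new/V_old).
Step 2:
                  L         E         A         M
  Initial    0.6946     7.968     2.592    0.3171
  Change    -0.1954   -0.1954   -0.2931    0.0977
  Equil      0.4992     7.773     2.299    0.4148
  solve Keq expr → x = 0.0977; check Q = 0.002268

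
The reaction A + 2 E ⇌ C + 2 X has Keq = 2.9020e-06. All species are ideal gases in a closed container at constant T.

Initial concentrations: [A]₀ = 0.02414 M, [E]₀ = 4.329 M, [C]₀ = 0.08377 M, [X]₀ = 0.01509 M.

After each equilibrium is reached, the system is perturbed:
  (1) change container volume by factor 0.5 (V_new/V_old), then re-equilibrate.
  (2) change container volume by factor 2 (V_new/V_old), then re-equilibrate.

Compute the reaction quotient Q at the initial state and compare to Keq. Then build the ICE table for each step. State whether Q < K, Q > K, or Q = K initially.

Q₀ = 4.2165e-05; Q > K (proceeds reverse)

Q₀ = 4.2165e-05 vs Keq = 2.9020e-06 ⇒ Q>K, reverse
Step 1:
                   A          E          C          X
  I          0.02414      4.329    0.08377    0.01509
  C         0.005282    0.01056  -0.005282   -0.01056
  E          0.02942       4.34    0.07849   0.004526
  solve Keq expr → x = -0.005282; check Q = 2.9020e-06
Then change container volume by factor 0.5 (V_new/V_old).
Step 2:
                   A          E          C          X
  I          0.05884      8.679      0.157   0.009052
  C                0          0          0          0
  E          0.05884      8.679      0.157   0.009052
  solve Keq expr → x = 0; check Q = 2.9020e-06
Then change container volume by factor 2 (V_new/V_old).
Step 3:
                   A          E          C          X
  I          0.02942       4.34    0.07849   0.004526
  C                0          0          0          0
  E          0.02942       4.34    0.07849   0.004526
  solve Keq expr → x = 0; check Q = 2.9020e-06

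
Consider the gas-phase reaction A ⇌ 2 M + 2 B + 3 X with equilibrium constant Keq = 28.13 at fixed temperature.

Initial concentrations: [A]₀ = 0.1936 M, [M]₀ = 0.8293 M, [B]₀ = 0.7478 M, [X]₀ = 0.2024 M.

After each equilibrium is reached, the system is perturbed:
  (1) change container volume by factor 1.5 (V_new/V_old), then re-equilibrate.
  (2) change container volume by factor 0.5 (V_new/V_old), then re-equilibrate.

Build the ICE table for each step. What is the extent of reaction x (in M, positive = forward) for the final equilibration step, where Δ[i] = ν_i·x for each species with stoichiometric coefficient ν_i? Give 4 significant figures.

x = -0.073 M

Q₀ = 0.01647 vs Keq = 28.13 ⇒ Q<K, forward
Step 1:
                   A          M          B          X
  init        0.1936     0.8293     0.7478     0.2024
  Δ           -0.172      0.344      0.344     0.5159
  eq         0.02162      1.173      1.092     0.7183
  solve Keq expr → x = 0.172; check Q = 28.13
Then change container volume by factor 1.5 (V_new/V_old).
Step 2:
                   A          M          B          X
  init       0.01441     0.7822     0.7278     0.4789
  Δ          -0.0126     0.0252     0.0252     0.0378
  eq        0.001813     0.8074      0.753     0.5167
  solve Keq expr → x = 0.0126; check Q = 28.13
Then change container volume by factor 0.5 (V_new/V_old).
Step 3:
                   A          M          B          X
  init      0.003625      1.615      1.506      1.033
  Δ            0.073     -0.146     -0.146     -0.219
  eq         0.07662      1.469       1.36     0.8144
  solve Keq expr → x = -0.073; check Q = 28.13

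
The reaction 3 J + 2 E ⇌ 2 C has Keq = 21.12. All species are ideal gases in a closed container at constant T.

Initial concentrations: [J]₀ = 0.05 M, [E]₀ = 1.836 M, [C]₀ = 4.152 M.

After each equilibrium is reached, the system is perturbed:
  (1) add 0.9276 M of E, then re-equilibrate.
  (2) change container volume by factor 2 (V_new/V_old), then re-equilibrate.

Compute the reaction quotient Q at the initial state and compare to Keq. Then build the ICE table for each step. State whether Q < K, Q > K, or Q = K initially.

Q₀ = 4.0913e+04 vs Keq = 21.12 ⇒ Q>K, reverse
Step 1:
                    J           E           C
  I              0.05       1.836       4.152
  C            0.4807      0.3205     -0.3205
  E            0.5307       2.156       3.832
  solve Keq expr → x = -0.1602; check Q = 21.12
Then add 0.9276 M of E.
Step 2:
                    J           E           C
  I            0.5307       3.084       3.832
  C           -0.1014    -0.06761     0.06761
  E            0.4293       3.016       3.899
  solve Keq expr → x = 0.03381; check Q = 21.12
Then change container volume by factor 2 (V_new/V_old).
Step 3:
                    J           E           C
  I            0.2146       1.508        1.95
  C             0.177       0.118      -0.118
  E            0.3916       1.626       1.832
  solve Keq expr → x = -0.05899; check Q = 21.12

Q₀ = 4.0913e+04; Q > K (proceeds reverse)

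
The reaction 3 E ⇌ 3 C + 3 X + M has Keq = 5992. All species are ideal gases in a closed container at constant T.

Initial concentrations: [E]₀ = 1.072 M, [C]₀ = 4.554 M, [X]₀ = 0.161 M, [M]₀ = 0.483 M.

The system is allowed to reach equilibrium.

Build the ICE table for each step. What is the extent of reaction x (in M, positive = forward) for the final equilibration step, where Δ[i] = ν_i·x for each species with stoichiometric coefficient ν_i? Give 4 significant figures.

Q₀ = 0.1545 vs Keq = 5992 ⇒ Q<K, forward
Step 1:
                  E         C         X         M
  I           1.072     4.554     0.161     0.483
  C         -0.8108    0.8108    0.8108    0.2703
  E          0.2612     5.365    0.9718    0.7533
  solve Keq expr → x = 0.2703; check Q = 5992

x = 0.2703 M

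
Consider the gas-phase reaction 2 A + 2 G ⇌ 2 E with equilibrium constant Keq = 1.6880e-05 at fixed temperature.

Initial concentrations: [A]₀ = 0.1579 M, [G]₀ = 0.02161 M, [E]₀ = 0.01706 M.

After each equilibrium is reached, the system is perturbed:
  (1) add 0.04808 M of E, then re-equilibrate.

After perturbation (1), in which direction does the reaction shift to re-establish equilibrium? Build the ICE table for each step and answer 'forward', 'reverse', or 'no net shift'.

Q₀ = 25 vs Keq = 1.6880e-05 ⇒ Q>K, reverse
Step 1:
                   A          G          E
  Initial     0.1579    0.02161    0.01706
  Change     0.01703    0.01703   -0.01703
  Equil       0.1749    0.03864 2.7773e-05
  solve Keq expr → x = -0.008516; check Q = 1.6880e-05
Then add 0.04808 M of E.
Step 2:
                   A          G          E
  Initial     0.1749    0.03864    0.04811
  Change     0.04803    0.04803   -0.04803
  Equil        0.223    0.08667 7.9394e-05
  solve Keq expr → x = -0.02401; check Q = 1.6880e-05

Direction: reverse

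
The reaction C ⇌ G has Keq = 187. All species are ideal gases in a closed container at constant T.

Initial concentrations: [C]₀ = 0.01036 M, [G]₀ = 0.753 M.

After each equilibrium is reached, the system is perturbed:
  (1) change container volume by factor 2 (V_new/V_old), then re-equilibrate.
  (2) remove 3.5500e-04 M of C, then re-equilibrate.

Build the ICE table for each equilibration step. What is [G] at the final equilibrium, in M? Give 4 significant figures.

[G]_eq = 0.3793 M

Q₀ = 72.68 vs Keq = 187 ⇒ Q<K, forward
Step 1:
                   C          G
  Initial    0.01036      0.753
  Change     -0.0063     0.0063
  Equil      0.00406     0.7593
  solve Keq expr → x = 0.0063; check Q = 187
Then change container volume by factor 2 (V_new/V_old).
Step 2:
                   C          G
  Initial    0.00203     0.3796
  Change           0          0
  Equil      0.00203     0.3796
  solve Keq expr → x = 0; check Q = 187
Then remove 3.5500e-04 M of C.
Step 3:
                   C          G
  Initial   0.001675     0.3796
  Change  3.5311e-04 -3.5311e-04
  Equil     0.002028     0.3793
  solve Keq expr → x = -3.5311e-04; check Q = 187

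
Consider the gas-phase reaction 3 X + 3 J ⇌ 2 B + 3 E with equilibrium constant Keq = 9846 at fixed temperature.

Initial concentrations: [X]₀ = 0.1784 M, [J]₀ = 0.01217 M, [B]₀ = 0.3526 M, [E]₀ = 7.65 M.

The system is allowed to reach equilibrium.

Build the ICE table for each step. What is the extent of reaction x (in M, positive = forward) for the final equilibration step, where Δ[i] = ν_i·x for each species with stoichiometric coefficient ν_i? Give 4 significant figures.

Q₀ = 5.4387e+09 vs Keq = 9846 ⇒ Q>K, reverse
Step 1:
                  X         J         B         E
  I          0.1784   0.01217    0.3526      7.65
  C          0.2502    0.2502   -0.1668   -0.2502
  E          0.4286    0.2623    0.1858       7.4
  solve Keq expr → x = -0.08339; check Q = 9846

x = -0.08339 M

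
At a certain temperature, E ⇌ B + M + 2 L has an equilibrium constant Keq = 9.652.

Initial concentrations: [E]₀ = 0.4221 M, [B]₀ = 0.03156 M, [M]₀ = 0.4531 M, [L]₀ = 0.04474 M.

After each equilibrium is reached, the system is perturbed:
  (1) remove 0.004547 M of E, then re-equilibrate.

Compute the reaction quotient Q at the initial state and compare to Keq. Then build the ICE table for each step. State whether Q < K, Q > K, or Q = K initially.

Q₀ = 6.7812e-05 vs Keq = 9.652 ⇒ Q<K, forward
Step 1:
                    E           B           M           L
  I            0.4221     0.03156      0.4531     0.04474
  C           -0.3958      0.3958      0.3958      0.7916
  E           0.02629      0.4274      0.8489      0.8364
  solve Keq expr → x = 0.3958; check Q = 9.652
Then remove 0.004547 M of E.
Step 2:
                    E           B           M           L
  I           0.02175      0.4274      0.8489      0.8364
  C           0.00374    -0.00374    -0.00374    -0.00748
  E           0.02549      0.4236      0.8452      0.8289
  solve Keq expr → x = -0.00374; check Q = 9.652

Q₀ = 6.7812e-05; Q < K (proceeds forward)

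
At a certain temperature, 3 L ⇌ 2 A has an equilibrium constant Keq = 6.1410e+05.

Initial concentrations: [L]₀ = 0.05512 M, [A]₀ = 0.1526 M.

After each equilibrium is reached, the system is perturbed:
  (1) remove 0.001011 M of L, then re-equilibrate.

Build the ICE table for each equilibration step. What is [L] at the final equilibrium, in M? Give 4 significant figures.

[L]_eq = 0.003835 M

Q₀ = 139.1 vs Keq = 6.1410e+05 ⇒ Q<K, forward
Step 1:
                   L          A
  I          0.05512     0.1526
  C         -0.05128    0.03418
  E         0.003844     0.1868
  solve Keq expr → x = 0.01709; check Q = 6.1410e+05
Then remove 0.001011 M of L.
Step 2:
                   L          A
  I         0.002833     0.1868
  C         0.001002 -6.6789e-04
  E         0.003835     0.1861
  solve Keq expr → x = -3.3394e-04; check Q = 6.1410e+05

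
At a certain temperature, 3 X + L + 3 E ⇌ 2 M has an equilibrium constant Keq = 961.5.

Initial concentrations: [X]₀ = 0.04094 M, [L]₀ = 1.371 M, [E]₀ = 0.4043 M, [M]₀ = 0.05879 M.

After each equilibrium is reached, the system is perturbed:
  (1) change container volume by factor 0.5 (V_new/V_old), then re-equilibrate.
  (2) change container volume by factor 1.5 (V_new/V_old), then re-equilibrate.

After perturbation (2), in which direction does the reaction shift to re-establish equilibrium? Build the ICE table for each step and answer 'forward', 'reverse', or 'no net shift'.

Direction: reverse

Q₀ = 555.9 vs Keq = 961.5 ⇒ Q<K, forward
Step 1:
                   X          L          E          M
  init       0.04094      1.371     0.4043    0.05879
  Δ        -0.005073  -0.001691  -0.005073   0.003382
  eq         0.03587      1.369     0.3992    0.06217
  solve Keq expr → x = 0.001691; check Q = 961.5
Then change container volume by factor 0.5 (V_new/V_old).
Step 2:
                   X          L          E          M
  init       0.07173      2.739     0.7985     0.1243
  Δ         -0.04413   -0.01471   -0.04413    0.02942
  eq          0.0276      2.724     0.7543     0.1538
  solve Keq expr → x = 0.01471; check Q = 961.5
Then change container volume by factor 1.5 (V_new/V_old).
Step 3:
                   X          L          E          M
  init        0.0184      1.816     0.5029     0.1025
  Δ          0.01448   0.004828    0.01448  -0.009655
  eq         0.03289      1.821     0.5174    0.09285
  solve Keq expr → x = -0.004828; check Q = 961.5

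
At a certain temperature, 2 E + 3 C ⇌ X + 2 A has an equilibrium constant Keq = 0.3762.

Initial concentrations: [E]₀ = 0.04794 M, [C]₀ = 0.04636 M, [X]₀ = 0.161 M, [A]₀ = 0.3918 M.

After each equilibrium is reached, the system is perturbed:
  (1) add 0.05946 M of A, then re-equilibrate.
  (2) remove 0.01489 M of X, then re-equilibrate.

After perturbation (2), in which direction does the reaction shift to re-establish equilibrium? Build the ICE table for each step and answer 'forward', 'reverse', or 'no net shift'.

Q₀ = 1.0793e+05 vs Keq = 0.3762 ⇒ Q>K, reverse
Step 1:
                    E           C           X           A
  Initial     0.04794     0.04636       0.161      0.3918
  Change       0.2211      0.3316     -0.1105     -0.2211
  Equil         0.269       0.378     0.05046      0.1707
  solve Keq expr → x = -0.1105; check Q = 0.3762
Then add 0.05946 M of A.
Step 2:
                    E           C           X           A
  Initial       0.269       0.378     0.05046      0.2302
  Change      0.01551     0.02327   -0.007755    -0.01551
  Equil        0.2845      0.4013      0.0427      0.2147
  solve Keq expr → x = -0.007755; check Q = 0.3762
Then remove 0.01489 M of X.
Step 3:
                    E           C           X           A
  Initial      0.2845      0.4013     0.02781      0.2147
  Change    -0.009688    -0.01453    0.004844    0.009688
  Equil        0.2748      0.3867     0.03266      0.2244
  solve Keq expr → x = 0.004844; check Q = 0.3762

Direction: forward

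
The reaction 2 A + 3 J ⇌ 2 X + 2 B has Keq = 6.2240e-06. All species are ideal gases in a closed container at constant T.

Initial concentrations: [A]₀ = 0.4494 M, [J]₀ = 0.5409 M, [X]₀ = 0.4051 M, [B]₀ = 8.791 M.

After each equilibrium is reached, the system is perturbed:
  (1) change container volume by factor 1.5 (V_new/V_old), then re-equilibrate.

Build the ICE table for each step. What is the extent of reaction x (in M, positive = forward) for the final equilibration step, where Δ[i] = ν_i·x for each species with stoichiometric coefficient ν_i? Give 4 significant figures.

x = -1.9105e-05 M

Q₀ = 396.8 vs Keq = 6.2240e-06 ⇒ Q>K, reverse
Step 1:
                    A           J           X           B
  Initial      0.4494      0.5409      0.4051       8.791
  Change       0.4048      0.6072     -0.4048     -0.4048
  Equil        0.8542       1.148  3.1259e-04       8.386
  solve Keq expr → x = -0.2024; check Q = 6.2240e-06
Then change container volume by factor 1.5 (V_new/V_old).
Step 2:
                    A           J           X           B
  Initial      0.5695      0.7654  2.0840e-04       5.591
  Change   3.8210e-05  5.7315e-05 -3.8210e-05 -3.8210e-05
  Equil        0.5695      0.7654  1.7019e-04       5.591
  solve Keq expr → x = -1.9105e-05; check Q = 6.2240e-06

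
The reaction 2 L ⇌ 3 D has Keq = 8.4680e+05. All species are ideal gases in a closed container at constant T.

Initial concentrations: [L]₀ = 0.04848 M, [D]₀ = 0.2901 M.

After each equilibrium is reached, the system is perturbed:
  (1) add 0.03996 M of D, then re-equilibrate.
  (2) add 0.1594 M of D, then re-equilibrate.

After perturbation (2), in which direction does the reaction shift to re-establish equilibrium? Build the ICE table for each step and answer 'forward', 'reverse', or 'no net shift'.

Q₀ = 10.39 vs Keq = 8.4680e+05 ⇒ Q<K, forward
Step 1:
                    L           D
  Initial     0.04848      0.2901
  Change     -0.04824     0.07236
  Equil    2.3714e-04      0.3625
  solve Keq expr → x = 0.02412; check Q = 8.4680e+05
Then add 0.03996 M of D.
Step 2:
                    L           D
  Initial  2.3714e-04      0.4024
  Change   4.0215e-05 -6.0322e-05
  Equil    2.7736e-04      0.4024
  solve Keq expr → x = -2.0107e-05; check Q = 8.4680e+05
Then add 0.1594 M of D.
Step 3:
                    L           D
  Initial  2.7736e-04      0.5618
  Change   1.7987e-04 -2.6980e-04
  Equil    4.5722e-04      0.5615
  solve Keq expr → x = -8.9933e-05; check Q = 8.4680e+05

Direction: reverse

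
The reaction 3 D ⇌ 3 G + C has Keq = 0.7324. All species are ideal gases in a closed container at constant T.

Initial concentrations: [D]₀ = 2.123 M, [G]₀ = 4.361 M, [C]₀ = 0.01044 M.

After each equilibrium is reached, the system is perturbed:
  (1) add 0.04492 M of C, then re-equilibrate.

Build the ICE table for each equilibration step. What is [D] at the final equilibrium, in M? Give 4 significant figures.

Q₀ = 0.09049 vs Keq = 0.7324 ⇒ Q<K, forward
Step 1:
                    D           G           C
  init          2.123       4.361     0.01044
  Δ           -0.1518      0.1518      0.0506
  eq            1.971       4.513     0.06104
  solve Keq expr → x = 0.0506; check Q = 0.7324
Then add 0.04492 M of C.
Step 2:
                    D           G           C
  init          1.971       4.513       0.106
  Δ           0.09371    -0.09371    -0.03124
  eq            2.065       4.419     0.07472
  solve Keq expr → x = -0.03124; check Q = 0.7324

[D]_eq = 2.065 M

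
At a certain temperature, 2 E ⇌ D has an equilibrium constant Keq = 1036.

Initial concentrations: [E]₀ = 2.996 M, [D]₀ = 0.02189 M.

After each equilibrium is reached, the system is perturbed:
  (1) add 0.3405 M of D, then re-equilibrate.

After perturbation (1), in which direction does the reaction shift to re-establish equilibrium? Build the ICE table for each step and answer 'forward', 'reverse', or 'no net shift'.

Direction: reverse

Q₀ = 0.002439 vs Keq = 1036 ⇒ Q<K, forward
Step 1:
                    E           D
  Initial       2.996     0.02189
  Change       -2.958       1.479
  Equil       0.03806       1.501
  solve Keq expr → x = 1.479; check Q = 1036
Then add 0.3405 M of D.
Step 2:
                    E           D
  Initial     0.03806       1.841
  Change     0.004074   -0.002037
  Equil       0.04214       1.839
  solve Keq expr → x = -0.002037; check Q = 1036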